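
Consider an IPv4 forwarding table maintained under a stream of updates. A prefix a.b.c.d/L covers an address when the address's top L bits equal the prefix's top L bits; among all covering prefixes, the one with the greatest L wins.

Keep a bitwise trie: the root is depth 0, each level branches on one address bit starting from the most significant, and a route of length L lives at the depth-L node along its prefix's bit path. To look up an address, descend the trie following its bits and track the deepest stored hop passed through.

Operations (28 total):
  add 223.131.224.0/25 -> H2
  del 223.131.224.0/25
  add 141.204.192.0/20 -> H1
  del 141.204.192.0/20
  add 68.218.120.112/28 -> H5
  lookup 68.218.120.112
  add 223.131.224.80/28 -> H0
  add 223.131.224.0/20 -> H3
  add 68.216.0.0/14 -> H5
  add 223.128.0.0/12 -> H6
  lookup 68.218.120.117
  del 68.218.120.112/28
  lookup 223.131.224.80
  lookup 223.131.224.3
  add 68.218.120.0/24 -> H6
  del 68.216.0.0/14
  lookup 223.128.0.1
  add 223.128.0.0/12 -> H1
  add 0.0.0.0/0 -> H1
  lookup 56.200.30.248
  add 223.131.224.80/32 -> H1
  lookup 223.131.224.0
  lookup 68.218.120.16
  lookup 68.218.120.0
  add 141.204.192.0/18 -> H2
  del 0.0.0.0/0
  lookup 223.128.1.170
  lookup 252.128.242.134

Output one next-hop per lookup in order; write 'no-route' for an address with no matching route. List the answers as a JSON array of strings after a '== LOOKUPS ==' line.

Apply in order:
  + 223.131.224.0/25 (H2) depth=25
  del 223.131.224.0/25 (clear depth 25)
  + 141.204.192.0/20 (H1) depth=20
  del 141.204.192.0/20 (clear depth 20)
  + 68.218.120.112/28 (H5) depth=28
  Q 68.218.120.112: descend 0100010011011010011110000111 ; hops seen [H5] ; pick H5
  + 223.131.224.80/28 (H0) depth=28
  + 223.131.224.0/20 (H3) depth=20
  + 68.216.0.0/14 (H5) depth=14
  + 223.128.0.0/12 (H6) depth=12
  Q 68.218.120.117: descend 0100010011011010011110000111 ; hops seen [H5,H5] ; pick H5
  del 68.218.120.112/28 (clear depth 28)
  Q 223.131.224.80: descend 1101111110000011111000000101 ; hops seen [H6,H3,H0] ; pick H0
  Q 223.131.224.3: descend 1101111110000011111000000 ; hops seen [H6,H3] ; pick H3
  + 68.218.120.0/24 (H6) depth=24
  del 68.216.0.0/14 (clear depth 14)
  Q 223.128.0.1: descend 11011111100000 ; hops seen [H6] ; pick H6
  + 223.128.0.0/12 (H1) depth=12
  + 0.0.0.0/0 (H1) depth=0
  Q 56.200.30.248: descend 0 ; hops seen [H1] ; pick H1
  + 223.131.224.80/32 (H1) depth=32
  Q 223.131.224.0: descend 1101111110000011111000000 ; hops seen [H1,H1,H3] ; pick H3
  Q 68.218.120.16: descend 0100010011011010011110000 ; hops seen [H1,H6] ; pick H6
  Q 68.218.120.0: descend 0100010011011010011110000 ; hops seen [H1,H6] ; pick H6
  + 141.204.192.0/18 (H2) depth=18
  del 0.0.0.0/0 (clear depth 0)
  Q 223.128.1.170: descend 11011111100000 ; hops seen [H1] ; pick H1
  Q 252.128.242.134: descend 11 ; hops seen [∅] ; pick no-route

== LOOKUPS ==
["H5","H5","H0","H3","H6","H1","H3","H6","H6","H1","no-route"]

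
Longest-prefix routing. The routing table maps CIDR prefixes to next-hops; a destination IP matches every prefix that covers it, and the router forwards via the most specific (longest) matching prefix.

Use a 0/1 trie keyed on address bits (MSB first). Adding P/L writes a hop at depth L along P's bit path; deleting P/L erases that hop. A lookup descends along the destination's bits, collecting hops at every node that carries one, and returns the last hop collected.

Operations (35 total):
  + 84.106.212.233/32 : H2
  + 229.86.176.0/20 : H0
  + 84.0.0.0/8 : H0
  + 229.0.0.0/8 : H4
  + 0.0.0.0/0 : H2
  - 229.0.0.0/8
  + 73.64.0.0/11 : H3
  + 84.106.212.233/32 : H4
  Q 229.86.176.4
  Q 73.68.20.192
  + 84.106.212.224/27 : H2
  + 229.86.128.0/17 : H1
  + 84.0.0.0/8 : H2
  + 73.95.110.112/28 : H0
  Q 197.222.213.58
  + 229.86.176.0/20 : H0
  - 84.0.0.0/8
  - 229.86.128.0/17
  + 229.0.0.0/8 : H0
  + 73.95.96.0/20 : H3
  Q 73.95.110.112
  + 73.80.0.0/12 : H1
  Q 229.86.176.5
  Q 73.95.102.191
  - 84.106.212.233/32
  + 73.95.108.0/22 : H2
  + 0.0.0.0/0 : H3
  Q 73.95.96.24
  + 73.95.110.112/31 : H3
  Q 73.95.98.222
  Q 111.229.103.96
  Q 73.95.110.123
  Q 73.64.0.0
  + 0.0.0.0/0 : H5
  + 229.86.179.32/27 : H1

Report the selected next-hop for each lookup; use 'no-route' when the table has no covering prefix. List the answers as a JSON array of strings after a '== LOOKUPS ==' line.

Apply in order:
  + 84.106.212.233/32 (H2) depth=32
  + 229.86.176.0/20 (H0) depth=20
  + 84.0.0.0/8 (H0) depth=8
  + 229.0.0.0/8 (H4) depth=8
  + 0.0.0.0/0 (H2) depth=0
  del 229.0.0.0/8 (clear depth 8)
  + 73.64.0.0/11 (H3) depth=11
  + 84.106.212.233/32 (H4) depth=32
  lookup 229.86.176.4: bits 11100101010101101011 walk d0:H2→d1:-→d2:-→d3:-→d4:-→d5:-→d6:-→d7:-→d8:-→d9:-→d10:-→d11:-→d12:-→d13:-→d14:-→d15:-→d16:-→d17:-→d18:-→d19:-→d20:H0 -> H0
  lookup 73.68.20.192: bits 01001001010 walk d0:H2→d1:-→d2:-→d3:-→d4:-→d5:-→d6:-→d7:-→d8:-→d9:-→d10:-→d11:H3 -> H3
  + 84.106.212.224/27 (H2) depth=27
  + 229.86.128.0/17 (H1) depth=17
  + 84.0.0.0/8 (H2) depth=8
  + 73.95.110.112/28 (H0) depth=28
  lookup 197.222.213.58: bits 11 walk d0:H2→d1:-→d2:- -> H2
  + 229.86.176.0/20 (H0) depth=20
  del 84.0.0.0/8 (clear depth 8)
  del 229.86.128.0/17 (clear depth 17)
  + 229.0.0.0/8 (H0) depth=8
  + 73.95.96.0/20 (H3) depth=20
  lookup 73.95.110.112: bits 0100100101011111011011100111 walk d0:H2→d1:-→d2:-→d3:-→d4:-→d5:-→d6:-→d7:-→d8:-→d9:-→d10:-→d11:H3→d12:-→d13:-→d14:-→d15:-→d16:-→d17:-→d18:-→d19:-→d20:H3→d21:-→d22:-→d23:-→d24:-→d25:-→d26:-→d27:-→d28:H0 -> H0
  + 73.80.0.0/12 (H1) depth=12
  lookup 229.86.176.5: bits 11100101010101101011 walk d0:H2→d1:-→d2:-→d3:-→d4:-→d5:-→d6:-→d7:-→d8:H0→d9:-→d10:-→d11:-→d12:-→d13:-→d14:-→d15:-→d16:-→d17:-→d18:-→d19:-→d20:H0 -> H0
  lookup 73.95.102.191: bits 01001001010111110110 walk d0:H2→d1:-→d2:-→d3:-→d4:-→d5:-→d6:-→d7:-→d8:-→d9:-→d10:-→d11:H3→d12:H1→d13:-→d14:-→d15:-→d16:-→d17:-→d18:-→d19:-→d20:H3 -> H3
  del 84.106.212.233/32 (clear depth 32)
  + 73.95.108.0/22 (H2) depth=22
  + 0.0.0.0/0 (H3) depth=0
  lookup 73.95.96.24: bits 01001001010111110110 walk d0:H3→d1:-→d2:-→d3:-→d4:-→d5:-→d6:-→d7:-→d8:-→d9:-→d10:-→d11:H3→d12:H1→d13:-→d14:-→d15:-→d16:-→d17:-→d18:-→d19:-→d20:H3 -> H3
  + 73.95.110.112/31 (H3) depth=31
  lookup 73.95.98.222: bits 01001001010111110110 walk d0:H3→d1:-→d2:-→d3:-→d4:-→d5:-→d6:-→d7:-→d8:-→d9:-→d10:-→d11:H3→d12:H1→d13:-→d14:-→d15:-→d16:-→d17:-→d18:-→d19:-→d20:H3 -> H3
  lookup 111.229.103.96: bits 01 walk d0:H3→d1:-→d2:- -> H3
  lookup 73.95.110.123: bits 0100100101011111011011100111 walk d0:H3→d1:-→d2:-→d3:-→d4:-→d5:-→d6:-→d7:-→d8:-→d9:-→d10:-→d11:H3→d12:H1→d13:-→d14:-→d15:-→d16:-→d17:-→d18:-→d19:-→d20:H3→d21:-→d22:H2→d23:-→d24:-→d25:-→d26:-→d27:-→d28:H0 -> H0
  lookup 73.64.0.0: bits 01001001010 walk d0:H3→d1:-→d2:-→d3:-→d4:-→d5:-→d6:-→d7:-→d8:-→d9:-→d10:-→d11:H3 -> H3
  + 0.0.0.0/0 (H5) depth=0
  + 229.86.179.32/27 (H1) depth=27

== LOOKUPS ==
["H0","H3","H2","H0","H0","H3","H3","H3","H3","H0","H3"]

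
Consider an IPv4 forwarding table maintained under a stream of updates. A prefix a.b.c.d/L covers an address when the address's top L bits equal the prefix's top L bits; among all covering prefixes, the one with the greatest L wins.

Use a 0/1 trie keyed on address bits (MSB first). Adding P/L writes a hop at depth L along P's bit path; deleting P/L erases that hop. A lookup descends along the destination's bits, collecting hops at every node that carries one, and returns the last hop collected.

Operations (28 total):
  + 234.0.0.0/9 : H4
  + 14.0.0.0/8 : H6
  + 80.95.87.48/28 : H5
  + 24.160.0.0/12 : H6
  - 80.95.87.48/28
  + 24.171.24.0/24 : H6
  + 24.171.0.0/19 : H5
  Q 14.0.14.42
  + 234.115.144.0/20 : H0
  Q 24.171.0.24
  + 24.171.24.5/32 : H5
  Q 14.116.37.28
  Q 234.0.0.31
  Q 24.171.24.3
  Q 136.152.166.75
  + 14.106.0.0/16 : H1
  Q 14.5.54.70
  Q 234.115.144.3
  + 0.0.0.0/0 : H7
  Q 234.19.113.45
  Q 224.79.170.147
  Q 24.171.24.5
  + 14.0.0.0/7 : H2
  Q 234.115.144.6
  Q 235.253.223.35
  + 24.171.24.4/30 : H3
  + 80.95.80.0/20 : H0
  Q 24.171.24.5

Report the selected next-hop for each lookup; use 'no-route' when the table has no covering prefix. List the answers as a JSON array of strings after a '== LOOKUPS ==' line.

Process each operation:
  + 234.0.0.0/9 (H4) depth=9
  + 14.0.0.0/8 (H6) depth=8
  + 80.95.87.48/28 (H5) depth=28
  + 24.160.0.0/12 (H6) depth=12
  - 80.95.87.48/28 clear@28
  + 24.171.24.0/24 (H6) depth=24
  + 24.171.0.0/19 (H5) depth=19
  ? 14.0.14.42  path d0:-→d1:-→d2:-→d3:-→d4:-→d5:-→d6:-→d7:-→d8:H6  best=H6
  + 234.115.144.0/20 (H0) depth=20
  ? 24.171.0.24  path d0:-→d1:-→d2:-→d3:-→d4:-→d5:-→d6:-→d7:-→d8:-→d9:-→d10:-→d11:-→d12:H6→d13:-→d14:-→d15:-→d16:-→d17:-→d18:-→d19:H5  best=H5
  + 24.171.24.5/32 (H5) depth=32
  ? 14.116.37.28  path d0:-→d1:-→d2:-→d3:-→d4:-→d5:-→d6:-→d7:-→d8:H6  best=H6
  ? 234.0.0.31  path d0:-→d1:-→d2:-→d3:-→d4:-→d5:-→d6:-→d7:-→d8:-→d9:H4  best=H4
  ? 24.171.24.3  path d0:-→d1:-→d2:-→d3:-→d4:-→d5:-→d6:-→d7:-→d8:-→d9:-→d10:-→d11:-→d12:H6→d13:-→d14:-→d15:-→d16:-→d17:-→d18:-→d19:H5→d20:-→d21:-→d22:-→d23:-→d24:H6→d25:-→d26:-→d27:-→d28:-→d29:-  best=H6
  ? 136.152.166.75  path d0:-→d1:-  best=no-route
  + 14.106.0.0/16 (H1) depth=16
  ? 14.5.54.70  path d0:-→d1:-→d2:-→d3:-→d4:-→d5:-→d6:-→d7:-→d8:H6→d9:-  best=H6
  ? 234.115.144.3  path d0:-→d1:-→d2:-→d3:-→d4:-→d5:-→d6:-→d7:-→d8:-→d9:H4→d10:-→d11:-→d12:-→d13:-→d14:-→d15:-→d16:-→d17:-→d18:-→d19:-→d20:H0  best=H0
  + 0.0.0.0/0 (H7) depth=0
  ? 234.19.113.45  path d0:H7→d1:-→d2:-→d3:-→d4:-→d5:-→d6:-→d7:-→d8:-→d9:H4  best=H4
  ? 224.79.170.147  path d0:H7→d1:-→d2:-→d3:-→d4:-  best=H7
  ? 24.171.24.5  path d0:H7→d1:-→d2:-→d3:-→d4:-→d5:-→d6:-→d7:-→d8:-→d9:-→d10:-→d11:-→d12:H6→d13:-→d14:-→d15:-→d16:-→d17:-→d18:-→d19:H5→d20:-→d21:-→d22:-→d23:-→d24:H6→d25:-→d26:-→d27:-→d28:-→d29:-→d30:-→d31:-→d32:H5  best=H5
  + 14.0.0.0/7 (H2) depth=7
  ? 234.115.144.6  path d0:H7→d1:-→d2:-→d3:-→d4:-→d5:-→d6:-→d7:-→d8:-→d9:H4→d10:-→d11:-→d12:-→d13:-→d14:-→d15:-→d16:-→d17:-→d18:-→d19:-→d20:H0  best=H0
  ? 235.253.223.35  path d0:H7→d1:-→d2:-→d3:-→d4:-→d5:-→d6:-→d7:-  best=H7
  + 24.171.24.4/30 (H3) depth=30
  + 80.95.80.0/20 (H0) depth=20
  ? 24.171.24.5  path d0:H7→d1:-→d2:-→d3:-→d4:-→d5:-→d6:-→d7:-→d8:-→d9:-→d10:-→d11:-→d12:H6→d13:-→d14:-→d15:-→d16:-→d17:-→d18:-→d19:H5→d20:-→d21:-→d22:-→d23:-→d24:H6→d25:-→d26:-→d27:-→d28:-→d29:-→d30:H3→d31:-→d32:H5  best=H5

== LOOKUPS ==
["H6","H5","H6","H4","H6","no-route","H6","H0","H4","H7","H5","H0","H7","H5"]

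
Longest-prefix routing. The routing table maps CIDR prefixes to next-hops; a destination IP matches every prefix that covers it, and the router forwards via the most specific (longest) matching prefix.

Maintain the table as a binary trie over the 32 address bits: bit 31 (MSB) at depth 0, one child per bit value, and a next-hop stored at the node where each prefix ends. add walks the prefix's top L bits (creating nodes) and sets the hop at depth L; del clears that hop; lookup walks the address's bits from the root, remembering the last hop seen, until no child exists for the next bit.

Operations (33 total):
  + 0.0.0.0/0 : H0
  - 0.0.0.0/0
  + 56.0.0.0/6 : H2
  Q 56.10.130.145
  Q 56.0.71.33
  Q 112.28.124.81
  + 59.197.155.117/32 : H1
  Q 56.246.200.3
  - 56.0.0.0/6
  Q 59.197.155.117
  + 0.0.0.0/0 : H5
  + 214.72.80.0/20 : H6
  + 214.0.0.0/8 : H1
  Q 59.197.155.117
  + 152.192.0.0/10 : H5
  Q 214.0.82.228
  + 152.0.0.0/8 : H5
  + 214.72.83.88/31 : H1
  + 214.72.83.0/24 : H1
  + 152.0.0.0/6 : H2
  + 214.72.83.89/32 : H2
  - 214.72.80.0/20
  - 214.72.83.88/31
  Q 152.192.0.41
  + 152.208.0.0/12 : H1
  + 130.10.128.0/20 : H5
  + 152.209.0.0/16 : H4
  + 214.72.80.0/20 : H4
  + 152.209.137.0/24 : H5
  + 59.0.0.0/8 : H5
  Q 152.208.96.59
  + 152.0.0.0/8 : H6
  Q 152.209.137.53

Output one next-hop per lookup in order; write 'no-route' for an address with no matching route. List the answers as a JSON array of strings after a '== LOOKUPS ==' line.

Trace:
  add 0.0.0.0/0 -> H0 at depth 0
  del 0.0.0.0/0 (clear depth 0)
  add 56.0.0.0/6 -> H2 at depth 6
  lookup 56.10.130.145: bits 001110 walk d0:-→d1:-→d2:-→d3:-→d4:-→d5:-→d6:H2 -> H2
  lookup 56.0.71.33: bits 001110 walk d0:-→d1:-→d2:-→d3:-→d4:-→d5:-→d6:H2 -> H2
  lookup 112.28.124.81: bits 0 walk d0:-→d1:- -> no-route
  add 59.197.155.117/32 -> H1 at depth 32
  lookup 56.246.200.3: bits 001110 walk d0:-→d1:-→d2:-→d3:-→d4:-→d5:-→d6:H2 -> H2
  del 56.0.0.0/6 (clear depth 6)
  lookup 59.197.155.117: bits 00111011110001011001101101110101 walk d0:-→d1:-→d2:-→d3:-→d4:-→d5:-→d6:-→d7:-→d8:-→d9:-→d10:-→d11:-→d12:-→d13:-→d14:-→d15:-→d16:-→d17:-→d18:-→d19:-→d20:-→d21:-→d22:-→d23:-→d24:-→d25:-→d26:-→d27:-→d28:-→d29:-→d30:-→d31:-→d32:H1 -> H1
  add 0.0.0.0/0 -> H5 at depth 0
  add 214.72.80.0/20 -> H6 at depth 20
  add 214.0.0.0/8 -> H1 at depth 8
  lookup 59.197.155.117: bits 00111011110001011001101101110101 walk d0:H5→d1:-→d2:-→d3:-→d4:-→d5:-→d6:-→d7:-→d8:-→d9:-→d10:-→d11:-→d12:-→d13:-→d14:-→d15:-→d16:-→d17:-→d18:-→d19:-→d20:-→d21:-→d22:-→d23:-→d24:-→d25:-→d26:-→d27:-→d28:-→d29:-→d30:-→d31:-→d32:H1 -> H1
  add 152.192.0.0/10 -> H5 at depth 10
  lookup 214.0.82.228: bits 110101100 walk d0:H5→d1:-→d2:-→d3:-→d4:-→d5:-→d6:-→d7:-→d8:H1→d9:- -> H1
  add 152.0.0.0/8 -> H5 at depth 8
  add 214.72.83.88/31 -> H1 at depth 31
  add 214.72.83.0/24 -> H1 at depth 24
  add 152.0.0.0/6 -> H2 at depth 6
  add 214.72.83.89/32 -> H2 at depth 32
  del 214.72.80.0/20 (clear depth 20)
  del 214.72.83.88/31 (clear depth 31)
  lookup 152.192.0.41: bits 1001100011 walk d0:H5→d1:-→d2:-→d3:-→d4:-→d5:-→d6:H2→d7:-→d8:H5→d9:-→d10:H5 -> H5
  add 152.208.0.0/12 -> H1 at depth 12
  add 130.10.128.0/20 -> H5 at depth 20
  add 152.209.0.0/16 -> H4 at depth 16
  add 214.72.80.0/20 -> H4 at depth 20
  add 152.209.137.0/24 -> H5 at depth 24
  add 59.0.0.0/8 -> H5 at depth 8
  lookup 152.208.96.59: bits 100110001101000 walk d0:H5→d1:-→d2:-→d3:-→d4:-→d5:-→d6:H2→d7:-→d8:H5→d9:-→d10:H5→d11:-→d12:H1→d13:-→d14:-→d15:- -> H1
  add 152.0.0.0/8 -> H6 at depth 8
  lookup 152.209.137.53: bits 100110001101000110001001 walk d0:H5→d1:-→d2:-→d3:-→d4:-→d5:-→d6:H2→d7:-→d8:H6→d9:-→d10:H5→d11:-→d12:H1→d13:-→d14:-→d15:-→d16:H4→d17:-→d18:-→d19:-→d20:-→d21:-→d22:-→d23:-→d24:H5 -> H5

== LOOKUPS ==
["H2","H2","no-route","H2","H1","H1","H1","H5","H1","H5"]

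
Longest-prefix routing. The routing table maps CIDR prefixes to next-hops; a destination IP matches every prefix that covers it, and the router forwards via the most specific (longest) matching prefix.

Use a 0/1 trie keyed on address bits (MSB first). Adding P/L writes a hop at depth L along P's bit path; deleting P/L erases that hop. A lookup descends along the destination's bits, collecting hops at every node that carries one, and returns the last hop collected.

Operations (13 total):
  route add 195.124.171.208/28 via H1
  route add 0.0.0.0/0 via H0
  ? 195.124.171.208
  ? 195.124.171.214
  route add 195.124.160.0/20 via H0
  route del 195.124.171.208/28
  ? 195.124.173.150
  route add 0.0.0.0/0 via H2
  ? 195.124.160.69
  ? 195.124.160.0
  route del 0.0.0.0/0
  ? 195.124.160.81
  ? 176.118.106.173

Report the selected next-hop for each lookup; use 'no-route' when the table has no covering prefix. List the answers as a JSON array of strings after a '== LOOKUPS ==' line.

Apply in order:
  + 195.124.171.208/28 (H1) depth=28
  + 0.0.0.0/0 (H0) depth=0
  lookup 195.124.171.208: bits 1100001101111100101010111101 walk d0:H0→d1:-→d2:-→d3:-→d4:-→d5:-→d6:-→d7:-→d8:-→d9:-→d10:-→d11:-→d12:-→d13:-→d14:-→d15:-→d16:-→d17:-→d18:-→d19:-→d20:-→d21:-→d22:-→d23:-→d24:-→d25:-→d26:-→d27:-→d28:H1 -> H1
  lookup 195.124.171.214: bits 1100001101111100101010111101 walk d0:H0→d1:-→d2:-→d3:-→d4:-→d5:-→d6:-→d7:-→d8:-→d9:-→d10:-→d11:-→d12:-→d13:-→d14:-→d15:-→d16:-→d17:-→d18:-→d19:-→d20:-→d21:-→d22:-→d23:-→d24:-→d25:-→d26:-→d27:-→d28:H1 -> H1
  + 195.124.160.0/20 (H0) depth=20
  del 195.124.171.208/28 (clear depth 28)
  lookup 195.124.173.150: bits 110000110111110010101 walk d0:H0→d1:-→d2:-→d3:-→d4:-→d5:-→d6:-→d7:-→d8:-→d9:-→d10:-→d11:-→d12:-→d13:-→d14:-→d15:-→d16:-→d17:-→d18:-→d19:-→d20:H0→d21:- -> H0
  + 0.0.0.0/0 (H2) depth=0
  lookup 195.124.160.69: bits 11000011011111001010 walk d0:H2→d1:-→d2:-→d3:-→d4:-→d5:-→d6:-→d7:-→d8:-→d9:-→d10:-→d11:-→d12:-→d13:-→d14:-→d15:-→d16:-→d17:-→d18:-→d19:-→d20:H0 -> H0
  lookup 195.124.160.0: bits 11000011011111001010 walk d0:H2→d1:-→d2:-→d3:-→d4:-→d5:-→d6:-→d7:-→d8:-→d9:-→d10:-→d11:-→d12:-→d13:-→d14:-→d15:-→d16:-→d17:-→d18:-→d19:-→d20:H0 -> H0
  del 0.0.0.0/0 (clear depth 0)
  lookup 195.124.160.81: bits 11000011011111001010 walk d0:-→d1:-→d2:-→d3:-→d4:-→d5:-→d6:-→d7:-→d8:-→d9:-→d10:-→d11:-→d12:-→d13:-→d14:-→d15:-→d16:-→d17:-→d18:-→d19:-→d20:H0 -> H0
  lookup 176.118.106.173: bits 1 walk d0:-→d1:- -> no-route

== LOOKUPS ==
["H1","H1","H0","H0","H0","H0","no-route"]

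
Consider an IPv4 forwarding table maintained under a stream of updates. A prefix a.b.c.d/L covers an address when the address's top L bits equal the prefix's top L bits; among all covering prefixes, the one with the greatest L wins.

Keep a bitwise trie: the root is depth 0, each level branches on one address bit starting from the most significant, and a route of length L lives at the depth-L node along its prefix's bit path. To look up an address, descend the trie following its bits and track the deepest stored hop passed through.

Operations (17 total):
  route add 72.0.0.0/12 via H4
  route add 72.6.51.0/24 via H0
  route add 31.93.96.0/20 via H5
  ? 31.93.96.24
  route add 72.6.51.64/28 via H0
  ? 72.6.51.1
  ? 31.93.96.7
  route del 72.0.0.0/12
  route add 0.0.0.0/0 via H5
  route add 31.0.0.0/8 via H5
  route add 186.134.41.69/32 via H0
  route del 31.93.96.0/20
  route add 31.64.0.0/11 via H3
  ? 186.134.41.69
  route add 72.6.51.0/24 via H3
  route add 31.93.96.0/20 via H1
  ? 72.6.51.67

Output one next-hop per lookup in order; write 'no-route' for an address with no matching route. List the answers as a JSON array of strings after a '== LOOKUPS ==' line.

Trace:
  + 72.0.0.0/12 (H4) depth=12
  + 72.6.51.0/24 (H0) depth=24
  + 31.93.96.0/20 (H5) depth=20
  ? 31.93.96.24  path d0:-→d1:-→d2:-→d3:-→d4:-→d5:-→d6:-→d7:-→d8:-→d9:-→d10:-→d11:-→d12:-→d13:-→d14:-→d15:-→d16:-→d17:-→d18:-→d19:-→d20:H5  best=H5
  + 72.6.51.64/28 (H0) depth=28
  ? 72.6.51.1  path d0:-→d1:-→d2:-→d3:-→d4:-→d5:-→d6:-→d7:-→d8:-→d9:-→d10:-→d11:-→d12:H4→d13:-→d14:-→d15:-→d16:-→d17:-→d18:-→d19:-→d20:-→d21:-→d22:-→d23:-→d24:H0→d25:-  best=H0
  ? 31.93.96.7  path d0:-→d1:-→d2:-→d3:-→d4:-→d5:-→d6:-→d7:-→d8:-→d9:-→d10:-→d11:-→d12:-→d13:-→d14:-→d15:-→d16:-→d17:-→d18:-→d19:-→d20:H5  best=H5
  - 72.0.0.0/12 clear@12
  + 0.0.0.0/0 (H5) depth=0
  + 31.0.0.0/8 (H5) depth=8
  + 186.134.41.69/32 (H0) depth=32
  - 31.93.96.0/20 clear@20
  + 31.64.0.0/11 (H3) depth=11
  ? 186.134.41.69  path d0:H5→d1:-→d2:-→d3:-→d4:-→d5:-→d6:-→d7:-→d8:-→d9:-→d10:-→d11:-→d12:-→d13:-→d14:-→d15:-→d16:-→d17:-→d18:-→d19:-→d20:-→d21:-→d22:-→d23:-→d24:-→d25:-→d26:-→d27:-→d28:-→d29:-→d30:-→d31:-→d32:H0  best=H0
  + 72.6.51.0/24 (H3) depth=24
  + 31.93.96.0/20 (H1) depth=20
  ? 72.6.51.67  path d0:H5→d1:-→d2:-→d3:-→d4:-→d5:-→d6:-→d7:-→d8:-→d9:-→d10:-→d11:-→d12:-→d13:-→d14:-→d15:-→d16:-→d17:-→d18:-→d19:-→d20:-→d21:-→d22:-→d23:-→d24:H3→d25:-→d26:-→d27:-→d28:H0  best=H0

== LOOKUPS ==
["H5","H0","H5","H0","H0"]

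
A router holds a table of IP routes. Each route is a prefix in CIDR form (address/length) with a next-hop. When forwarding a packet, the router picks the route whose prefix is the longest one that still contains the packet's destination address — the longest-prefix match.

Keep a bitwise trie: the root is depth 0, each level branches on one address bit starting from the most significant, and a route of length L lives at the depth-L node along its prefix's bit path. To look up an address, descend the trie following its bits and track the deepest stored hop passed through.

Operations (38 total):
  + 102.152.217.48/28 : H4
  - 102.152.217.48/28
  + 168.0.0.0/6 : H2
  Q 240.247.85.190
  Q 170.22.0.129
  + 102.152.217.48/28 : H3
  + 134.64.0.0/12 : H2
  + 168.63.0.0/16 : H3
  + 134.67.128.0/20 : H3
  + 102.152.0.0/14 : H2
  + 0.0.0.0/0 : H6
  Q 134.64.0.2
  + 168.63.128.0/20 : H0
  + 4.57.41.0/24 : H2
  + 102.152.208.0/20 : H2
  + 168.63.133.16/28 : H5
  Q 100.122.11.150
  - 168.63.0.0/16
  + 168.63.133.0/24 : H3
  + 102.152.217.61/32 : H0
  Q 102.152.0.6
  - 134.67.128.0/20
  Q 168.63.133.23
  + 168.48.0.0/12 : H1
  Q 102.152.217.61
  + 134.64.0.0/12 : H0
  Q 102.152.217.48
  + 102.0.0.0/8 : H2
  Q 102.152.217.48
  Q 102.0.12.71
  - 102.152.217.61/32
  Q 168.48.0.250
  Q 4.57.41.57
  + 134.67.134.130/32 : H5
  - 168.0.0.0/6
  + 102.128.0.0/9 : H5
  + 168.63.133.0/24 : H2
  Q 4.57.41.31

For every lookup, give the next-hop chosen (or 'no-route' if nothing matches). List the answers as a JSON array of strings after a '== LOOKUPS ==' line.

Process each operation:
  add 102.152.217.48/28 -> H4 at depth 28
  - 102.152.217.48/28 clear@28
  add 168.0.0.0/6 -> H2 at depth 6
  ? 240.247.85.190  path d0:-→d1:-  best=no-route
  ? 170.22.0.129  path d0:-→d1:-→d2:-→d3:-→d4:-→d5:-→d6:H2  best=H2
  add 102.152.217.48/28 -> H3 at depth 28
  add 134.64.0.0/12 -> H2 at depth 12
  add 168.63.0.0/16 -> H3 at depth 16
  add 134.67.128.0/20 -> H3 at depth 20
  add 102.152.0.0/14 -> H2 at depth 14
  add 0.0.0.0/0 -> H6 at depth 0
  ? 134.64.0.2  path d0:H6→d1:-→d2:-→d3:-→d4:-→d5:-→d6:-→d7:-→d8:-→d9:-→d10:-→d11:-→d12:H2→d13:-→d14:-  best=H2
  add 168.63.128.0/20 -> H0 at depth 20
  add 4.57.41.0/24 -> H2 at depth 24
  add 102.152.208.0/20 -> H2 at depth 20
  add 168.63.133.16/28 -> H5 at depth 28
  ? 100.122.11.150  path d0:H6→d1:-→d2:-→d3:-→d4:-→d5:-→d6:-  best=H6
  - 168.63.0.0/16 clear@16
  add 168.63.133.0/24 -> H3 at depth 24
  add 102.152.217.61/32 -> H0 at depth 32
  ? 102.152.0.6  path d0:H6→d1:-→d2:-→d3:-→d4:-→d5:-→d6:-→d7:-→d8:-→d9:-→d10:-→d11:-→d12:-→d13:-→d14:H2→d15:-→d16:-  best=H2
  - 134.67.128.0/20 clear@20
  ? 168.63.133.23  path d0:H6→d1:-→d2:-→d3:-→d4:-→d5:-→d6:H2→d7:-→d8:-→d9:-→d10:-→d11:-→d12:-→d13:-→d14:-→d15:-→d16:-→d17:-→d18:-→d19:-→d20:H0→d21:-→d22:-→d23:-→d24:H3→d25:-→d26:-→d27:-→d28:H5  best=H5
  add 168.48.0.0/12 -> H1 at depth 12
  ? 102.152.217.61  path d0:H6→d1:-→d2:-→d3:-→d4:-→d5:-→d6:-→d7:-→d8:-→d9:-→d10:-→d11:-→d12:-→d13:-→d14:H2→d15:-→d16:-→d17:-→d18:-→d19:-→d20:H2→d21:-→d22:-→d23:-→d24:-→d25:-→d26:-→d27:-→d28:H3→d29:-→d30:-→d31:-→d32:H0  best=H0
  add 134.64.0.0/12 -> H0 at depth 12
  ? 102.152.217.48  path d0:H6→d1:-→d2:-→d3:-→d4:-→d5:-→d6:-→d7:-→d8:-→d9:-→d10:-→d11:-→d12:-→d13:-→d14:H2→d15:-→d16:-→d17:-→d18:-→d19:-→d20:H2→d21:-→d22:-→d23:-→d24:-→d25:-→d26:-→d27:-→d28:H3  best=H3
  add 102.0.0.0/8 -> H2 at depth 8
  ? 102.152.217.48  path d0:H6→d1:-→d2:-→d3:-→d4:-→d5:-→d6:-→d7:-→d8:H2→d9:-→d10:-→d11:-→d12:-→d13:-→d14:H2→d15:-→d16:-→d17:-→d18:-→d19:-→d20:H2→d21:-→d22:-→d23:-→d24:-→d25:-→d26:-→d27:-→d28:H3  best=H3
  ? 102.0.12.71  path d0:H6→d1:-→d2:-→d3:-→d4:-→d5:-→d6:-→d7:-→d8:H2  best=H2
  - 102.152.217.61/32 clear@32
  ? 168.48.0.250  path d0:H6→d1:-→d2:-→d3:-→d4:-→d5:-→d6:H2→d7:-→d8:-→d9:-→d10:-→d11:-→d12:H1  best=H1
  ? 4.57.41.57  path d0:H6→d1:-→d2:-→d3:-→d4:-→d5:-→d6:-→d7:-→d8:-→d9:-→d10:-→d11:-→d12:-→d13:-→d14:-→d15:-→d16:-→d17:-→d18:-→d19:-→d20:-→d21:-→d22:-→d23:-→d24:H2  best=H2
  add 134.67.134.130/32 -> H5 at depth 32
  - 168.0.0.0/6 clear@6
  add 102.128.0.0/9 -> H5 at depth 9
  add 168.63.133.0/24 -> H2 at depth 24
  ? 4.57.41.31  path d0:H6→d1:-→d2:-→d3:-→d4:-→d5:-→d6:-→d7:-→d8:-→d9:-→d10:-→d11:-→d12:-→d13:-→d14:-→d15:-→d16:-→d17:-→d18:-→d19:-→d20:-→d21:-→d22:-→d23:-→d24:H2  best=H2

== LOOKUPS ==
["no-route","H2","H2","H6","H2","H5","H0","H3","H3","H2","H1","H2","H2"]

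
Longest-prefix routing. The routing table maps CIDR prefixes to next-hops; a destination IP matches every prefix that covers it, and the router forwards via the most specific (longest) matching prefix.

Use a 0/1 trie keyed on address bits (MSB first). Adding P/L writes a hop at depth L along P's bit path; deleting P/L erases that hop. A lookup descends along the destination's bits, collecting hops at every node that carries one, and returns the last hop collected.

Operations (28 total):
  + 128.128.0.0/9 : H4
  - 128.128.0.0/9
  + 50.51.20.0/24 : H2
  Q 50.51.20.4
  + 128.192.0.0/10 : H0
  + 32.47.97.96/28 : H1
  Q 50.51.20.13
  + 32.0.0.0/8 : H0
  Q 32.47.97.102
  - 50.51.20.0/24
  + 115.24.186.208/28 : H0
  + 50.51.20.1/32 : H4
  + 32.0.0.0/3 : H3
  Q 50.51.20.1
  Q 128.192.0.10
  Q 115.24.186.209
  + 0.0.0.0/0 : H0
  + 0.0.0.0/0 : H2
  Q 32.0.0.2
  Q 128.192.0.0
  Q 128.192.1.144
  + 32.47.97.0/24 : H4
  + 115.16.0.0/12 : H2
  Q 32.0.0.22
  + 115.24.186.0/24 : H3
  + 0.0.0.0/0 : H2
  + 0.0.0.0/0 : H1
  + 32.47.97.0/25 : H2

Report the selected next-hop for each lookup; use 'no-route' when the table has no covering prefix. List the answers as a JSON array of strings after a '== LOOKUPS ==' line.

Apply in order:
  + 128.128.0.0/9 (H4) depth=9
  del 128.128.0.0/9 (clear depth 9)
  + 50.51.20.0/24 (H2) depth=24
  Q 50.51.20.4: descend 001100100011001100010100 ; hops seen [H2] ; pick H2
  + 128.192.0.0/10 (H0) depth=10
  + 32.47.97.96/28 (H1) depth=28
  Q 50.51.20.13: descend 001100100011001100010100 ; hops seen [H2] ; pick H2
  + 32.0.0.0/8 (H0) depth=8
  Q 32.47.97.102: descend 0010000000101111011000010110 ; hops seen [H0,H1] ; pick H1
  del 50.51.20.0/24 (clear depth 24)
  + 115.24.186.208/28 (H0) depth=28
  + 50.51.20.1/32 (H4) depth=32
  + 32.0.0.0/3 (H3) depth=3
  Q 50.51.20.1: descend 00110010001100110001010000000001 ; hops seen [H3,H4] ; pick H4
  Q 128.192.0.10: descend 1000000011 ; hops seen [H0] ; pick H0
  Q 115.24.186.209: descend 0111001100011000101110101101 ; hops seen [H0] ; pick H0
  + 0.0.0.0/0 (H0) depth=0
  + 0.0.0.0/0 (H2) depth=0
  Q 32.0.0.2: descend 0010000000 ; hops seen [H2,H3,H0] ; pick H0
  Q 128.192.0.0: descend 1000000011 ; hops seen [H2,H0] ; pick H0
  Q 128.192.1.144: descend 1000000011 ; hops seen [H2,H0] ; pick H0
  + 32.47.97.0/24 (H4) depth=24
  + 115.16.0.0/12 (H2) depth=12
  Q 32.0.0.22: descend 0010000000 ; hops seen [H2,H3,H0] ; pick H0
  + 115.24.186.0/24 (H3) depth=24
  + 0.0.0.0/0 (H2) depth=0
  + 0.0.0.0/0 (H1) depth=0
  + 32.47.97.0/25 (H2) depth=25

== LOOKUPS ==
["H2","H2","H1","H4","H0","H0","H0","H0","H0","H0"]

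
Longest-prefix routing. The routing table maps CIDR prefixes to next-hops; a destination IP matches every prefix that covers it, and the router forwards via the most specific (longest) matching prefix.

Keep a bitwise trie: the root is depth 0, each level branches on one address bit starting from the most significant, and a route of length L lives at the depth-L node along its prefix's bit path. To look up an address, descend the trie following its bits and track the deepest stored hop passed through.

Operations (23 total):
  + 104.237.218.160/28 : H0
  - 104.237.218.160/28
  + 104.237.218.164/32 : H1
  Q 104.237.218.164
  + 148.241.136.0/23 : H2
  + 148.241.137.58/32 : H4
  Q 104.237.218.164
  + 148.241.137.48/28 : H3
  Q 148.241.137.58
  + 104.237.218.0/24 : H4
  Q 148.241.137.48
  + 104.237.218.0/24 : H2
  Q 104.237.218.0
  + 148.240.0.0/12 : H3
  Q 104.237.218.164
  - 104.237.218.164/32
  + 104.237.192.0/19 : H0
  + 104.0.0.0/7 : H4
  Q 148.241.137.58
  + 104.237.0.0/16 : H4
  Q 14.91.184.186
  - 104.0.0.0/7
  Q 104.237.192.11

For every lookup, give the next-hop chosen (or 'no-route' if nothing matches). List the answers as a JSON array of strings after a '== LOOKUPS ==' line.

Trace:
  + 104.237.218.160/28 (H0) depth=28
  - 104.237.218.160/28 clear@28
  + 104.237.218.164/32 (H1) depth=32
  ? 104.237.218.164  path d0:-→d1:-→d2:-→d3:-→d4:-→d5:-→d6:-→d7:-→d8:-→d9:-→d10:-→d11:-→d12:-→d13:-→d14:-→d15:-→d16:-→d17:-→d18:-→d19:-→d20:-→d21:-→d22:-→d23:-→d24:-→d25:-→d26:-→d27:-→d28:-→d29:-→d30:-→d31:-→d32:H1  best=H1
  + 148.241.136.0/23 (H2) depth=23
  + 148.241.137.58/32 (H4) depth=32
  ? 104.237.218.164  path d0:-→d1:-→d2:-→d3:-→d4:-→d5:-→d6:-→d7:-→d8:-→d9:-→d10:-→d11:-→d12:-→d13:-→d14:-→d15:-→d16:-→d17:-→d18:-→d19:-→d20:-→d21:-→d22:-→d23:-→d24:-→d25:-→d26:-→d27:-→d28:-→d29:-→d30:-→d31:-→d32:H1  best=H1
  + 148.241.137.48/28 (H3) depth=28
  ? 148.241.137.58  path d0:-→d1:-→d2:-→d3:-→d4:-→d5:-→d6:-→d7:-→d8:-→d9:-→d10:-→d11:-→d12:-→d13:-→d14:-→d15:-→d16:-→d17:-→d18:-→d19:-→d20:-→d21:-→d22:-→d23:H2→d24:-→d25:-→d26:-→d27:-→d28:H3→d29:-→d30:-→d31:-→d32:H4  best=H4
  + 104.237.218.0/24 (H4) depth=24
  ? 148.241.137.48  path d0:-→d1:-→d2:-→d3:-→d4:-→d5:-→d6:-→d7:-→d8:-→d9:-→d10:-→d11:-→d12:-→d13:-→d14:-→d15:-→d16:-→d17:-→d18:-→d19:-→d20:-→d21:-→d22:-→d23:H2→d24:-→d25:-→d26:-→d27:-→d28:H3  best=H3
  + 104.237.218.0/24 (H2) depth=24
  ? 104.237.218.0  path d0:-→d1:-→d2:-→d3:-→d4:-→d5:-→d6:-→d7:-→d8:-→d9:-→d10:-→d11:-→d12:-→d13:-→d14:-→d15:-→d16:-→d17:-→d18:-→d19:-→d20:-→d21:-→d22:-→d23:-→d24:H2  best=H2
  + 148.240.0.0/12 (H3) depth=12
  ? 104.237.218.164  path d0:-→d1:-→d2:-→d3:-→d4:-→d5:-→d6:-→d7:-→d8:-→d9:-→d10:-→d11:-→d12:-→d13:-→d14:-→d15:-→d16:-→d17:-→d18:-→d19:-→d20:-→d21:-→d22:-→d23:-→d24:H2→d25:-→d26:-→d27:-→d28:-→d29:-→d30:-→d31:-→d32:H1  best=H1
  - 104.237.218.164/32 clear@32
  + 104.237.192.0/19 (H0) depth=19
  + 104.0.0.0/7 (H4) depth=7
  ? 148.241.137.58  path d0:-→d1:-→d2:-→d3:-→d4:-→d5:-→d6:-→d7:-→d8:-→d9:-→d10:-→d11:-→d12:H3→d13:-→d14:-→d15:-→d16:-→d17:-→d18:-→d19:-→d20:-→d21:-→d22:-→d23:H2→d24:-→d25:-→d26:-→d27:-→d28:H3→d29:-→d30:-→d31:-→d32:H4  best=H4
  + 104.237.0.0/16 (H4) depth=16
  ? 14.91.184.186  path d0:-→d1:-  best=no-route
  - 104.0.0.0/7 clear@7
  ? 104.237.192.11  path d0:-→d1:-→d2:-→d3:-→d4:-→d5:-→d6:-→d7:-→d8:-→d9:-→d10:-→d11:-→d12:-→d13:-→d14:-→d15:-→d16:H4→d17:-→d18:-→d19:H0  best=H0

== LOOKUPS ==
["H1","H1","H4","H3","H2","H1","H4","no-route","H0"]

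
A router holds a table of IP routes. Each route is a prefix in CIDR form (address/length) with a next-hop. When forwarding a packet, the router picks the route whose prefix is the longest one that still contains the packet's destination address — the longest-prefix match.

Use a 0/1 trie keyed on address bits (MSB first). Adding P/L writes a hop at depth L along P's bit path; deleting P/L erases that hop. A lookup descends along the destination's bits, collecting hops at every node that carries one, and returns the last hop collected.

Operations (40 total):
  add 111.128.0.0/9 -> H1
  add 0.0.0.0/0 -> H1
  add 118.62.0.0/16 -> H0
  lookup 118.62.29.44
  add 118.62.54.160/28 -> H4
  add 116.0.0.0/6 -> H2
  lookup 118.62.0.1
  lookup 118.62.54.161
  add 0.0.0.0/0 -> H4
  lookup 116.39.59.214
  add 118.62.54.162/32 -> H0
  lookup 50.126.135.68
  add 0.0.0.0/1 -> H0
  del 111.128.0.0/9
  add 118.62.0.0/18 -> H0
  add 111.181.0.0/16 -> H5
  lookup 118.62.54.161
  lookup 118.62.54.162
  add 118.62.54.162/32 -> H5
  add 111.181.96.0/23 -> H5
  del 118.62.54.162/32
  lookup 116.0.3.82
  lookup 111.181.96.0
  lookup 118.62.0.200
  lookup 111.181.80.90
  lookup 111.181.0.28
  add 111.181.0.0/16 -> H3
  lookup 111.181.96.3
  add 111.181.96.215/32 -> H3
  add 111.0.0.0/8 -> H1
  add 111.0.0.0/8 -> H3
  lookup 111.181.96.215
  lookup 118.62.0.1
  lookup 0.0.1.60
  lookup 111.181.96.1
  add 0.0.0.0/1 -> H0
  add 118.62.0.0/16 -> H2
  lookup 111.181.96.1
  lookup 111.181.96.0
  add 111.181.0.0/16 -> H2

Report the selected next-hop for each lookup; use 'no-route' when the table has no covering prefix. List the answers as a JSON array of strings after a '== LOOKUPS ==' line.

Apply in order:
  + 111.128.0.0/9 (H1) depth=9
  + 0.0.0.0/0 (H1) depth=0
  + 118.62.0.0/16 (H0) depth=16
  ? 118.62.29.44  path d0:H1→d1:-→d2:-→d3:-→d4:-→d5:-→d6:-→d7:-→d8:-→d9:-→d10:-→d11:-→d12:-→d13:-→d14:-→d15:-→d16:H0  best=H0
  + 118.62.54.160/28 (H4) depth=28
  + 116.0.0.0/6 (H2) depth=6
  ? 118.62.0.1  path d0:H1→d1:-→d2:-→d3:-→d4:-→d5:-→d6:H2→d7:-→d8:-→d9:-→d10:-→d11:-→d12:-→d13:-→d14:-→d15:-→d16:H0→d17:-→d18:-  best=H0
  ? 118.62.54.161  path d0:H1→d1:-→d2:-→d3:-→d4:-→d5:-→d6:H2→d7:-→d8:-→d9:-→d10:-→d11:-→d12:-→d13:-→d14:-→d15:-→d16:H0→d17:-→d18:-→d19:-→d20:-→d21:-→d22:-→d23:-→d24:-→d25:-→d26:-→d27:-→d28:H4  best=H4
  + 0.0.0.0/0 (H4) depth=0
  ? 116.39.59.214  path d0:H4→d1:-→d2:-→d3:-→d4:-→d5:-→d6:H2  best=H2
  + 118.62.54.162/32 (H0) depth=32
  ? 50.126.135.68  path d0:H4→d1:-  best=H4
  + 0.0.0.0/1 (H0) depth=1
  del 111.128.0.0/9 (clear depth 9)
  + 118.62.0.0/18 (H0) depth=18
  + 111.181.0.0/16 (H5) depth=16
  ? 118.62.54.161  path d0:H4→d1:H0→d2:-→d3:-→d4:-→d5:-→d6:H2→d7:-→d8:-→d9:-→d10:-→d11:-→d12:-→d13:-→d14:-→d15:-→d16:H0→d17:-→d18:H0→d19:-→d20:-→d21:-→d22:-→d23:-→d24:-→d25:-→d26:-→d27:-→d28:H4→d29:-→d30:-  best=H4
  ? 118.62.54.162  path d0:H4→d1:H0→d2:-→d3:-→d4:-→d5:-→d6:H2→d7:-→d8:-→d9:-→d10:-→d11:-→d12:-→d13:-→d14:-→d15:-→d16:H0→d17:-→d18:H0→d19:-→d20:-→d21:-→d22:-→d23:-→d24:-→d25:-→d26:-→d27:-→d28:H4→d29:-→d30:-→d31:-→d32:H0  best=H0
  + 118.62.54.162/32 (H5) depth=32
  + 111.181.96.0/23 (H5) depth=23
  del 118.62.54.162/32 (clear depth 32)
  ? 116.0.3.82  path d0:H4→d1:H0→d2:-→d3:-→d4:-→d5:-→d6:H2  best=H2
  ? 111.181.96.0  path d0:H4→d1:H0→d2:-→d3:-→d4:-→d5:-→d6:-→d7:-→d8:-→d9:-→d10:-→d11:-→d12:-→d13:-→d14:-→d15:-→d16:H5→d17:-→d18:-→d19:-→d20:-→d21:-→d22:-→d23:H5  best=H5
  ? 118.62.0.200  path d0:H4→d1:H0→d2:-→d3:-→d4:-→d5:-→d6:H2→d7:-→d8:-→d9:-→d10:-→d11:-→d12:-→d13:-→d14:-→d15:-→d16:H0→d17:-→d18:H0  best=H0
  ? 111.181.80.90  path d0:H4→d1:H0→d2:-→d3:-→d4:-→d5:-→d6:-→d7:-→d8:-→d9:-→d10:-→d11:-→d12:-→d13:-→d14:-→d15:-→d16:H5→d17:-→d18:-  best=H5
  ? 111.181.0.28  path d0:H4→d1:H0→d2:-→d3:-→d4:-→d5:-→d6:-→d7:-→d8:-→d9:-→d10:-→d11:-→d12:-→d13:-→d14:-→d15:-→d16:H5→d17:-  best=H5
  + 111.181.0.0/16 (H3) depth=16
  ? 111.181.96.3  path d0:H4→d1:H0→d2:-→d3:-→d4:-→d5:-→d6:-→d7:-→d8:-→d9:-→d10:-→d11:-→d12:-→d13:-→d14:-→d15:-→d16:H3→d17:-→d18:-→d19:-→d20:-→d21:-→d22:-→d23:H5  best=H5
  + 111.181.96.215/32 (H3) depth=32
  + 111.0.0.0/8 (H1) depth=8
  + 111.0.0.0/8 (H3) depth=8
  ? 111.181.96.215  path d0:H4→d1:H0→d2:-→d3:-→d4:-→d5:-→d6:-→d7:-→d8:H3→d9:-→d10:-→d11:-→d12:-→d13:-→d14:-→d15:-→d16:H3→d17:-→d18:-→d19:-→d20:-→d21:-→d22:-→d23:H5→d24:-→d25:-→d26:-→d27:-→d28:-→d29:-→d30:-→d31:-→d32:H3  best=H3
  ? 118.62.0.1  path d0:H4→d1:H0→d2:-→d3:-→d4:-→d5:-→d6:H2→d7:-→d8:-→d9:-→d10:-→d11:-→d12:-→d13:-→d14:-→d15:-→d16:H0→d17:-→d18:H0  best=H0
  ? 0.0.1.60  path d0:H4→d1:H0  best=H0
  ? 111.181.96.1  path d0:H4→d1:H0→d2:-→d3:-→d4:-→d5:-→d6:-→d7:-→d8:H3→d9:-→d10:-→d11:-→d12:-→d13:-→d14:-→d15:-→d16:H3→d17:-→d18:-→d19:-→d20:-→d21:-→d22:-→d23:H5→d24:-  best=H5
  + 0.0.0.0/1 (H0) depth=1
  + 118.62.0.0/16 (H2) depth=16
  ? 111.181.96.1  path d0:H4→d1:H0→d2:-→d3:-→d4:-→d5:-→d6:-→d7:-→d8:H3→d9:-→d10:-→d11:-→d12:-→d13:-→d14:-→d15:-→d16:H3→d17:-→d18:-→d19:-→d20:-→d21:-→d22:-→d23:H5→d24:-  best=H5
  ? 111.181.96.0  path d0:H4→d1:H0→d2:-→d3:-→d4:-→d5:-→d6:-→d7:-→d8:H3→d9:-→d10:-→d11:-→d12:-→d13:-→d14:-→d15:-→d16:H3→d17:-→d18:-→d19:-→d20:-→d21:-→d22:-→d23:H5→d24:-  best=H5
  + 111.181.0.0/16 (H2) depth=16

== LOOKUPS ==
["H0","H0","H4","H2","H4","H4","H0","H2","H5","H0","H5","H5","H5","H3","H0","H0","H5","H5","H5"]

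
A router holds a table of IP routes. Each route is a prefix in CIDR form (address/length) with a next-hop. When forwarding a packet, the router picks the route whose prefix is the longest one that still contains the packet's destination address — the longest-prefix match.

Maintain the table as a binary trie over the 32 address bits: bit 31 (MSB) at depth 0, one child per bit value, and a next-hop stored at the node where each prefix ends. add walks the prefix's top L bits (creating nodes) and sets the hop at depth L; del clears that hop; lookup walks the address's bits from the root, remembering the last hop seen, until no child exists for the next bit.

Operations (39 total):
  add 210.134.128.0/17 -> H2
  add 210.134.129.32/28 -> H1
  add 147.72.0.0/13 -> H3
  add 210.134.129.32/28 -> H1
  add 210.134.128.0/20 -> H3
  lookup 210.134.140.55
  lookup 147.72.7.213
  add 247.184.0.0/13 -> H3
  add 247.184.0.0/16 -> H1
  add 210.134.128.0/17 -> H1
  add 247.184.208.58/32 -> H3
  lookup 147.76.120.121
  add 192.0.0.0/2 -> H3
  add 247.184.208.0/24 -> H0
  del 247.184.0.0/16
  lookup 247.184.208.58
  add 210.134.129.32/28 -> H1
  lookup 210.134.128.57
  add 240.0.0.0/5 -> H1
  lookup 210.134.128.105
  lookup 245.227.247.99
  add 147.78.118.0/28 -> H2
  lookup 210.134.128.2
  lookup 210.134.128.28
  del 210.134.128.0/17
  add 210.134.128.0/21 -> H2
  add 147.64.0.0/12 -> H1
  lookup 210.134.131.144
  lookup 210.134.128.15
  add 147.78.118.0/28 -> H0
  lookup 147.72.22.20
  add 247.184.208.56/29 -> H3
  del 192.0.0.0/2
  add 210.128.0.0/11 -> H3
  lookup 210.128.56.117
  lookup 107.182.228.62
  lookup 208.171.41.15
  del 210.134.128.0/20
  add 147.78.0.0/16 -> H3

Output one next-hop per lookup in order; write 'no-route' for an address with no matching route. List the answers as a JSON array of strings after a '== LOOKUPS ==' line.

Trace:
  add 210.134.128.0/17 -> H2 at depth 17
  add 210.134.129.32/28 -> H1 at depth 28
  add 147.72.0.0/13 -> H3 at depth 13
  add 210.134.129.32/28 -> H1 at depth 28
  add 210.134.128.0/20 -> H3 at depth 20
  lookup 210.134.140.55: bits 11010010100001101000 walk d0:-→d1:-→d2:-→d3:-→d4:-→d5:-→d6:-→d7:-→d8:-→d9:-→d10:-→d11:-→d12:-→d13:-→d14:-→d15:-→d16:-→d17:H2→d18:-→d19:-→d20:H3 -> H3
  lookup 147.72.7.213: bits 1001001101001 walk d0:-→d1:-→d2:-→d3:-→d4:-→d5:-→d6:-→d7:-→d8:-→d9:-→d10:-→d11:-→d12:-→d13:H3 -> H3
  add 247.184.0.0/13 -> H3 at depth 13
  add 247.184.0.0/16 -> H1 at depth 16
  add 210.134.128.0/17 -> H1 at depth 17
  add 247.184.208.58/32 -> H3 at depth 32
  lookup 147.76.120.121: bits 1001001101001 walk d0:-→d1:-→d2:-→d3:-→d4:-→d5:-→d6:-→d7:-→d8:-→d9:-→d10:-→d11:-→d12:-→d13:H3 -> H3
  add 192.0.0.0/2 -> H3 at depth 2
  add 247.184.208.0/24 -> H0 at depth 24
  - 247.184.0.0/16 clear@16
  lookup 247.184.208.58: bits 11110111101110001101000000111010 walk d0:-→d1:-→d2:H3→d3:-→d4:-→d5:-→d6:-→d7:-→d8:-→d9:-→d10:-→d11:-→d12:-→d13:H3→d14:-→d15:-→d16:-→d17:-→d18:-→d19:-→d20:-→d21:-→d22:-→d23:-→d24:H0→d25:-→d26:-→d27:-→d28:-→d29:-→d30:-→d31:-→d32:H3 -> H3
  add 210.134.129.32/28 -> H1 at depth 28
  lookup 210.134.128.57: bits 11010010100001101000000 walk d0:-→d1:-→d2:H3→d3:-→d4:-→d5:-→d6:-→d7:-→d8:-→d9:-→d10:-→d11:-→d12:-→d13:-→d14:-→d15:-→d16:-→d17:H1→d18:-→d19:-→d20:H3→d21:-→d22:-→d23:- -> H3
  add 240.0.0.0/5 -> H1 at depth 5
  lookup 210.134.128.105: bits 11010010100001101000000 walk d0:-→d1:-→d2:H3→d3:-→d4:-→d5:-→d6:-→d7:-→d8:-→d9:-→d10:-→d11:-→d12:-→d13:-→d14:-→d15:-→d16:-→d17:H1→d18:-→d19:-→d20:H3→d21:-→d22:-→d23:- -> H3
  lookup 245.227.247.99: bits 111101 walk d0:-→d1:-→d2:H3→d3:-→d4:-→d5:H1→d6:- -> H1
  add 147.78.118.0/28 -> H2 at depth 28
  lookup 210.134.128.2: bits 11010010100001101000000 walk d0:-→d1:-→d2:H3→d3:-→d4:-→d5:-→d6:-→d7:-→d8:-→d9:-→d10:-→d11:-→d12:-→d13:-→d14:-→d15:-→d16:-→d17:H1→d18:-→d19:-→d20:H3→d21:-→d22:-→d23:- -> H3
  lookup 210.134.128.28: bits 11010010100001101000000 walk d0:-→d1:-→d2:H3→d3:-→d4:-→d5:-→d6:-→d7:-→d8:-→d9:-→d10:-→d11:-→d12:-→d13:-→d14:-→d15:-→d16:-→d17:H1→d18:-→d19:-→d20:H3→d21:-→d22:-→d23:- -> H3
  - 210.134.128.0/17 clear@17
  add 210.134.128.0/21 -> H2 at depth 21
  add 147.64.0.0/12 -> H1 at depth 12
  lookup 210.134.131.144: bits 1101001010000110100000 walk d0:-→d1:-→d2:H3→d3:-→d4:-→d5:-→d6:-→d7:-→d8:-→d9:-→d10:-→d11:-→d12:-→d13:-→d14:-→d15:-→d16:-→d17:-→d18:-→d19:-→d20:H3→d21:H2→d22:- -> H2
  lookup 210.134.128.15: bits 11010010100001101000000 walk d0:-→d1:-→d2:H3→d3:-→d4:-→d5:-→d6:-→d7:-→d8:-→d9:-→d10:-→d11:-→d12:-→d13:-→d14:-→d15:-→d16:-→d17:-→d18:-→d19:-→d20:H3→d21:H2→d22:-→d23:- -> H2
  add 147.78.118.0/28 -> H0 at depth 28
  lookup 147.72.22.20: bits 1001001101001 walk d0:-→d1:-→d2:-→d3:-→d4:-→d5:-→d6:-→d7:-→d8:-→d9:-→d10:-→d11:-→d12:H1→d13:H3 -> H3
  add 247.184.208.56/29 -> H3 at depth 29
  - 192.0.0.0/2 clear@2
  add 210.128.0.0/11 -> H3 at depth 11
  lookup 210.128.56.117: bits 1101001010000 walk d0:-→d1:-→d2:-→d3:-→d4:-→d5:-→d6:-→d7:-→d8:-→d9:-→d10:-→d11:H3→d12:-→d13:- -> H3
  lookup 107.182.228.62: bits ε walk d0:- -> no-route
  lookup 208.171.41.15: bits 110100 walk d0:-→d1:-→d2:-→d3:-→d4:-→d5:-→d6:- -> no-route
  - 210.134.128.0/20 clear@20
  add 147.78.0.0/16 -> H3 at depth 16

== LOOKUPS ==
["H3","H3","H3","H3","H3","H3","H1","H3","H3","H2","H2","H3","H3","no-route","no-route"]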